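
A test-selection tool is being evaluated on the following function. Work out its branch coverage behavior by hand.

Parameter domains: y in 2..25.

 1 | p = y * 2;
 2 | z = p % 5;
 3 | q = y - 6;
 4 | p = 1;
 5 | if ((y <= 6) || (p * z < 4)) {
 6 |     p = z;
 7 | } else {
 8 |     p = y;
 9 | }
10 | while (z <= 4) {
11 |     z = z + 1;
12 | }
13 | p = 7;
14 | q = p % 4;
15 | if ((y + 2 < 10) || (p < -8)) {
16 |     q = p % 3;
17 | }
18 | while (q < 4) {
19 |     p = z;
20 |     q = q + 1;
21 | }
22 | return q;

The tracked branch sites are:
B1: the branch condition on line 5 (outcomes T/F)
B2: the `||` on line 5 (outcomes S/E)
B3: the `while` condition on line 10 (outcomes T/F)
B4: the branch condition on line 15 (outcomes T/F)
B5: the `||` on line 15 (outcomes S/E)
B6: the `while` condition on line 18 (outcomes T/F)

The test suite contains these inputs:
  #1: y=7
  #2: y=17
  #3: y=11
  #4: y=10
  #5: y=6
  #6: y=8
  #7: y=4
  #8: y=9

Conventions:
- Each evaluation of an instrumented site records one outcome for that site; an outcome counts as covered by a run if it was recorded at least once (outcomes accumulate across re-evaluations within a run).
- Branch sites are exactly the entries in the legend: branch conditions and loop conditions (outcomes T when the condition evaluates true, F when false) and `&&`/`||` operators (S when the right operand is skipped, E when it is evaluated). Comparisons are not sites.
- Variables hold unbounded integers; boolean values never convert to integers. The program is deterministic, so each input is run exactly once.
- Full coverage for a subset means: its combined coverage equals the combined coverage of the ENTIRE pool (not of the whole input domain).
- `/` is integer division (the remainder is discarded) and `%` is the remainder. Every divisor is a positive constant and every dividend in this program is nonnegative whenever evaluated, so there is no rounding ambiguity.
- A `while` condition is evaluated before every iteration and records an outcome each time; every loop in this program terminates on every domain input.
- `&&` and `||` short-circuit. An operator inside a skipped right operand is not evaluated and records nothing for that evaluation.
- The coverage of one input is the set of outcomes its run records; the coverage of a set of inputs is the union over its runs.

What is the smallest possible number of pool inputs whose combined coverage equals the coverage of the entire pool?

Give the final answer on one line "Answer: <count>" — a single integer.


input #1, y=7: outcomes B1=F, B2=E, B3=T, B3=F, B4=T, B5=S, B6=T, B6=F
input #2, y=17: outcomes B1=F, B2=E, B3=T, B3=F, B4=F, B5=E, B6=T, B6=F
input #3, y=11: outcomes B1=T, B2=E, B3=T, B3=F, B4=F, B5=E, B6=T, B6=F
input #4, y=10: outcomes B1=T, B2=E, B3=T, B3=F, B4=F, B5=E, B6=T, B6=F
input #5, y=6: outcomes B1=T, B2=S, B3=T, B3=F, B4=T, B5=S, B6=T, B6=F
input #6, y=8: outcomes B1=T, B2=E, B3=T, B3=F, B4=F, B5=E, B6=T, B6=F
input #7, y=4: outcomes B1=T, B2=S, B3=T, B3=F, B4=T, B5=S, B6=T, B6=F
input #8, y=9: outcomes B1=T, B2=E, B3=T, B3=F, B4=F, B5=E, B6=T, B6=F
union over all inputs: B1=T, B1=F, B2=S, B2=E, B3=T, B3=F, B4=T, B4=F, B5=S, B5=E, B6=T, B6=F (12 outcomes)
checked all size-1 subsets: none covers 12 outcomes (max 8/12)
the canonical winner is {2, 5}: size 2, full 12-outcome coverage, earliest index list among size-2 covers
Answer: 2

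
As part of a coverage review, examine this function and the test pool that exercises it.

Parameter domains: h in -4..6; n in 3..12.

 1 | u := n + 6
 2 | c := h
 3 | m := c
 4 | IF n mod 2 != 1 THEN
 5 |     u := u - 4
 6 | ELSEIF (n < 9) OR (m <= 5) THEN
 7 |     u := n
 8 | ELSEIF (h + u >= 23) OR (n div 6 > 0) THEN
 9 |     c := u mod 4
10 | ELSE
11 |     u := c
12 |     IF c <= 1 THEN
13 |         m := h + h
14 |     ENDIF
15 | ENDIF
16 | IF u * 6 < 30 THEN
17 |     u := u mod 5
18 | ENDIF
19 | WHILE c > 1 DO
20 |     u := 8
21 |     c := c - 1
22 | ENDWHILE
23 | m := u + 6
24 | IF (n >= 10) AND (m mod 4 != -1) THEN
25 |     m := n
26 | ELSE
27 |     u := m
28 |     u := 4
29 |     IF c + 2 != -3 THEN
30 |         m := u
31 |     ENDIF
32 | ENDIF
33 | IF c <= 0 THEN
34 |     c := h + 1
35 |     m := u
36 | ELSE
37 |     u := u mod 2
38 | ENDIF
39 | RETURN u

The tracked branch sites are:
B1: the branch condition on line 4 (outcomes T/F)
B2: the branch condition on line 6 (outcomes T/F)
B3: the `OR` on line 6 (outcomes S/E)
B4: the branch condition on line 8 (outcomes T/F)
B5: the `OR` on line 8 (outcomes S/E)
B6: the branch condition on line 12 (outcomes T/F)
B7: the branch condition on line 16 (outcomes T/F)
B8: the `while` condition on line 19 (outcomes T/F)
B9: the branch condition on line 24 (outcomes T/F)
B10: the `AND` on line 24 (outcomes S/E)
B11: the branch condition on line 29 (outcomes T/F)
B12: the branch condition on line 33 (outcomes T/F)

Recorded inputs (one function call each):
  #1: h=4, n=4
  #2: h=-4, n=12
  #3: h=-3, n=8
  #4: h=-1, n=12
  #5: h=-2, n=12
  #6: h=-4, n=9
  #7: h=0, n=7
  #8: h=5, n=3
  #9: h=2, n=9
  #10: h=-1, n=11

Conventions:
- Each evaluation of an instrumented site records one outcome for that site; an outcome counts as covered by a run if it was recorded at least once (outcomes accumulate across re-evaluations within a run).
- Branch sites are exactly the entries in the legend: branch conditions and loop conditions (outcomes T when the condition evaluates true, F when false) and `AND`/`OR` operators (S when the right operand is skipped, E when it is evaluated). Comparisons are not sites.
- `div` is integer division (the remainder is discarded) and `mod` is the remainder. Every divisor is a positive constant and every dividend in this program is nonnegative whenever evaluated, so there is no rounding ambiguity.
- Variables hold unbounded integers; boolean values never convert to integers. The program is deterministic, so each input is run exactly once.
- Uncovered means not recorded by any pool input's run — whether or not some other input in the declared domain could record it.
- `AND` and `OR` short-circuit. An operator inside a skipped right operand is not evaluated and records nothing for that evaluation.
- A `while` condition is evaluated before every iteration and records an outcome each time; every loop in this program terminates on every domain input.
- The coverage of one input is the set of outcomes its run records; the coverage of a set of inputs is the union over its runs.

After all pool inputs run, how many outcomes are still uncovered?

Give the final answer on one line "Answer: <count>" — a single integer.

run #1 (h=4, n=4) records B1=T, B7=F, B8=T, B8=F, B9=F, B10=S, B11=T, B12=F
run #2 (h=-4, n=12) records B1=T, B7=F, B8=F, B9=T, B10=E, B12=T
run #3 (h=-3, n=8) records B1=T, B7=F, B8=F, B9=F, B10=S, B11=T, B12=T
run #4 (h=-1, n=12) records B1=T, B7=F, B8=F, B9=T, B10=E, B12=T
run #5 (h=-2, n=12) records B1=T, B7=F, B8=F, B9=T, B10=E, B12=T
run #6 (h=-4, n=9) records B1=F, B2=T, B3=E, B7=F, B8=F, B9=F, B10=S, B11=T, B12=T
run #7 (h=0, n=7) records B1=F, B2=T, B3=S, B7=F, B8=F, B9=F, B10=S, B11=T, B12=T
run #8 (h=5, n=3) records B1=F, B2=T, B3=S, B7=T, B8=T, B8=F, B9=F, B10=S, B11=T, B12=F
run #9 (h=2, n=9) records B1=F, B2=T, B3=E, B7=F, B8=T, B8=F, B9=F, B10=S, B11=T, B12=F
run #10 (h=-1, n=11) records B1=F, B2=T, B3=E, B7=F, B8=F, B9=T, B10=E, B12=T
union over the pool: B1=T, B1=F, B2=T, B3=S, B3=E, B7=T, B7=F, B8=T, B8=F, B9=T, B9=F, B10=S, B10=E, B11=T, B12=T, B12=F
uncovered (8 of 24): B2=F, B4=T, B4=F, B5=S, B5=E, B6=T, B6=F, B11=F

Answer: 8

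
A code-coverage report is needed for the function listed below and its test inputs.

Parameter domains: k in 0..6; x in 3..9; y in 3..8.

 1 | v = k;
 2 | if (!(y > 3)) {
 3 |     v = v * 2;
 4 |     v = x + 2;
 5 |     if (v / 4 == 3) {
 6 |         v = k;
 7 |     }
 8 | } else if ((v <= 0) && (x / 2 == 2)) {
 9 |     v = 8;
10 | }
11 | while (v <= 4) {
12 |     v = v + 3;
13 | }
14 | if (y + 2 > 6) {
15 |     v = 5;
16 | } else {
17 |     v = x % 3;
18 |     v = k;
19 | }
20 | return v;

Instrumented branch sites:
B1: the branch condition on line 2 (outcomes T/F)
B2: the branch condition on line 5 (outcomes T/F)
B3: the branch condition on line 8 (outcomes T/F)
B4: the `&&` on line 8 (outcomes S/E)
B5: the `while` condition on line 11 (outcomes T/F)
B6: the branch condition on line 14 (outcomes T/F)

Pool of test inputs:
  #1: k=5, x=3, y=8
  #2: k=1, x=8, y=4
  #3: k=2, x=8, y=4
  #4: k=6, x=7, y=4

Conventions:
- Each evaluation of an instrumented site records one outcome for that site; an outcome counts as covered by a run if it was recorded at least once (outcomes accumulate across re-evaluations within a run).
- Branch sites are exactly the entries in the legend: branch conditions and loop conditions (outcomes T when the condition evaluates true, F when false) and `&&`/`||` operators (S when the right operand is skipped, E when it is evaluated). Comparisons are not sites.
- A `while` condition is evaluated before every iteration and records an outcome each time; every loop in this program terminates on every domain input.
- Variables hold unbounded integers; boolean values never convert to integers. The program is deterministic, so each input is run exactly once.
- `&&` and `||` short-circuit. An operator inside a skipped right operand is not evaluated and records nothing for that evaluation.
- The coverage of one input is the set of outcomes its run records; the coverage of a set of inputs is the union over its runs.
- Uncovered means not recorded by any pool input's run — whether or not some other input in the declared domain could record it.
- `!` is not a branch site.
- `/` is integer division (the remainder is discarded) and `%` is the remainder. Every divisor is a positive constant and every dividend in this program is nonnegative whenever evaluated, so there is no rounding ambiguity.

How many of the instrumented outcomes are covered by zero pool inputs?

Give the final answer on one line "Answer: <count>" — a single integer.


#1 (k=5, x=3, y=8) -> B1->F, B4->S, B3->F, B5->F, B6->T; covered: B1=F, B3=F, B4=S, B5=F, B6=T
#2 (k=1, x=8, y=4) -> B1->F, B4->S, B3->F, B5->T, B5->T, B5->F, B6->F; covered: B1=F, B3=F, B4=S, B5=T, B5=F, B6=F
#3 (k=2, x=8, y=4) -> B1->F, B4->S, B3->F, B5->T, B5->F, B6->F; covered: B1=F, B3=F, B4=S, B5=T, B5=F, B6=F
#4 (k=6, x=7, y=4) -> B1->F, B4->S, B3->F, B5->F, B6->F; covered: B1=F, B3=F, B4=S, B5=F, B6=F
union over the pool: B1=F, B3=F, B4=S, B5=T, B5=F, B6=T, B6=F
uncovered (5 of 12): B1=T, B2=T, B2=F, B3=T, B4=E
Answer: 5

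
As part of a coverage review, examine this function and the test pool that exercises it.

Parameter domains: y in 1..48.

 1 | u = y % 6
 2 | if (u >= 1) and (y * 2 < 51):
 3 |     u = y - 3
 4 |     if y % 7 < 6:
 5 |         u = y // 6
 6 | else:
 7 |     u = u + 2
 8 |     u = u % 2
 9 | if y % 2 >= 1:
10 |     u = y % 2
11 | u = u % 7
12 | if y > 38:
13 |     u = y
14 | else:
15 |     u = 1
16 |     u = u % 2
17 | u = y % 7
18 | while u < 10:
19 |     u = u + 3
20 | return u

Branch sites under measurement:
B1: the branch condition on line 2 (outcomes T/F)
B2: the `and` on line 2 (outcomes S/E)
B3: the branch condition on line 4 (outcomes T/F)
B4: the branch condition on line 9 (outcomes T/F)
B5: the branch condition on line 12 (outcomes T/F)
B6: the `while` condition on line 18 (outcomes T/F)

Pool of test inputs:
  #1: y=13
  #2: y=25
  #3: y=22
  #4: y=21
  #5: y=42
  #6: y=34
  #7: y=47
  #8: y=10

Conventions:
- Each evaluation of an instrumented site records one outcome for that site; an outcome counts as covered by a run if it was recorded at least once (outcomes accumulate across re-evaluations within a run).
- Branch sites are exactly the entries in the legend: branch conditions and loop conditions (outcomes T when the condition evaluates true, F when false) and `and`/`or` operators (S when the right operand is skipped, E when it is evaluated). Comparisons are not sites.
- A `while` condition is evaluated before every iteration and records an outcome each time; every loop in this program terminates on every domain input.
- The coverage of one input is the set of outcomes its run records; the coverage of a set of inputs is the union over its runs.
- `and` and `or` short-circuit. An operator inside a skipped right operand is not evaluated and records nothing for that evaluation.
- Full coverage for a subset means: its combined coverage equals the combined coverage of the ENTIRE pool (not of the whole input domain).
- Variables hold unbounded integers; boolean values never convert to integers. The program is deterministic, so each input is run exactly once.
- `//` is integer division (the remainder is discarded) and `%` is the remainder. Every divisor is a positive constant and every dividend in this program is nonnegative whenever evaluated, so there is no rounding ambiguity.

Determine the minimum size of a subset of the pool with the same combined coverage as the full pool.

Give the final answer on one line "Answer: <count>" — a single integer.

test 1 (y=13) fires B2->E, B1->T, B3->F, B4->T, B5->F, B6->T, B6->T, B6->F; hits B1=T, B2=E, B3=F, B4=T, B5=F, B6=T, B6=F
test 2 (y=25) fires B2->E, B1->T, B3->T, B4->T, B5->F, B6->T, B6->T, B6->F; hits B1=T, B2=E, B3=T, B4=T, B5=F, B6=T, B6=F
test 3 (y=22) fires B2->E, B1->T, B3->T, B4->F, B5->F, B6->T, B6->T, B6->T, B6->F; hits B1=T, B2=E, B3=T, B4=F, B5=F, B6=T, B6=F
test 4 (y=21) fires B2->E, B1->T, B3->T, B4->T, B5->F, B6->T, B6->T, B6->T, B6->T, B6->F; hits B1=T, B2=E, B3=T, B4=T, B5=F, B6=T, B6=F
test 5 (y=42) fires B2->S, B1->F, B4->F, B5->T, B6->T, B6->T, B6->T, B6->T, B6->F; hits B1=F, B2=S, B4=F, B5=T, B6=T, B6=F
test 6 (y=34) fires B2->E, B1->F, B4->F, B5->F, B6->T, B6->T, B6->F; hits B1=F, B2=E, B4=F, B5=F, B6=T, B6=F
test 7 (y=47) fires B2->E, B1->F, B4->T, B5->T, B6->T, B6->T, B6->F; hits B1=F, B2=E, B4=T, B5=T, B6=T, B6=F
test 8 (y=10) fires B2->E, B1->T, B3->T, B4->F, B5->F, B6->T, B6->T, B6->T, B6->F; hits B1=T, B2=E, B3=T, B4=F, B5=F, B6=T, B6=F
the full pool covers 12 outcomes: B1=T, B1=F, B2=S, B2=E, B3=T, B3=F, B4=T, B4=F, B5=T, B5=F, B6=T, B6=F
size 1 is not enough: best union over all size-1 subsets is 7/12
size 2 is not enough: best union over all size-2 subsets is 11/12
inputs {1, 2, 5} (size 3) cover everything; no size-3 subset with a lexicographically smaller index list covers all 12

Answer: 3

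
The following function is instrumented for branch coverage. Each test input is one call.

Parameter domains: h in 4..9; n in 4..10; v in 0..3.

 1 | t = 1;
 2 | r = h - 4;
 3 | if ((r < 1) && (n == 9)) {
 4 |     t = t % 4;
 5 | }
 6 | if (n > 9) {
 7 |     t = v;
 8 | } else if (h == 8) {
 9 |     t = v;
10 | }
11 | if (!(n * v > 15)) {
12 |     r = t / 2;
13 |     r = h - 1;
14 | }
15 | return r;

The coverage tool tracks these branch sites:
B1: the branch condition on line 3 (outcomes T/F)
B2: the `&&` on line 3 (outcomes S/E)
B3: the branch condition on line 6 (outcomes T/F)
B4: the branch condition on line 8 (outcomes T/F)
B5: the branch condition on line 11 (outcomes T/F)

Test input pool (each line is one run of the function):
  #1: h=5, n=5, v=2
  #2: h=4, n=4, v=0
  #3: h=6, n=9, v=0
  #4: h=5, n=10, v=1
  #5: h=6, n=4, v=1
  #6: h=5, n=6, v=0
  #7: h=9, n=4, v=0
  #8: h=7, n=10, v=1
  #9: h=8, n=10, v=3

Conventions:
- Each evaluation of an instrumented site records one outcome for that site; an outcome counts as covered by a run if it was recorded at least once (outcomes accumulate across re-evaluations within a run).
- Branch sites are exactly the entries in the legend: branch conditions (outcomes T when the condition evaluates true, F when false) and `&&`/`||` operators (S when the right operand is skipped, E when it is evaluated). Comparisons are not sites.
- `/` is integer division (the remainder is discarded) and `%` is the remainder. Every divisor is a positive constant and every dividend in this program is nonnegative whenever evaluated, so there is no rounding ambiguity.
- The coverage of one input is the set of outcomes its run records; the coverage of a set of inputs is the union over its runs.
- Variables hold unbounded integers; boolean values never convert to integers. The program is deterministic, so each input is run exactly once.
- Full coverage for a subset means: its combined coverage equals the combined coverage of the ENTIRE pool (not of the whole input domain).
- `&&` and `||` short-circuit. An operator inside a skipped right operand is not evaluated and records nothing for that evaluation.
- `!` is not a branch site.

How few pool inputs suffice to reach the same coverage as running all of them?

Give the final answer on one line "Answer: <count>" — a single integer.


run #1 (h=5, n=5, v=2) records B1=F, B2=S, B3=F, B4=F, B5=T
run #2 (h=4, n=4, v=0) records B1=F, B2=E, B3=F, B4=F, B5=T
run #3 (h=6, n=9, v=0) records B1=F, B2=S, B3=F, B4=F, B5=T
run #4 (h=5, n=10, v=1) records B1=F, B2=S, B3=T, B5=T
run #5 (h=6, n=4, v=1) records B1=F, B2=S, B3=F, B4=F, B5=T
run #6 (h=5, n=6, v=0) records B1=F, B2=S, B3=F, B4=F, B5=T
run #7 (h=9, n=4, v=0) records B1=F, B2=S, B3=F, B4=F, B5=T
run #8 (h=7, n=10, v=1) records B1=F, B2=S, B3=T, B5=T
run #9 (h=8, n=10, v=3) records B1=F, B2=S, B3=T, B5=F
the full pool covers 8 outcomes: B1=F, B2=S, B2=E, B3=T, B3=F, B4=F, B5=T, B5=F
no size-1 subset reaches all 8 outcomes (best union: 5/8)
size 2: inputs {2, 9} cover all 8 outcomes, and no lexicographically smaller subset of this size does
Answer: 2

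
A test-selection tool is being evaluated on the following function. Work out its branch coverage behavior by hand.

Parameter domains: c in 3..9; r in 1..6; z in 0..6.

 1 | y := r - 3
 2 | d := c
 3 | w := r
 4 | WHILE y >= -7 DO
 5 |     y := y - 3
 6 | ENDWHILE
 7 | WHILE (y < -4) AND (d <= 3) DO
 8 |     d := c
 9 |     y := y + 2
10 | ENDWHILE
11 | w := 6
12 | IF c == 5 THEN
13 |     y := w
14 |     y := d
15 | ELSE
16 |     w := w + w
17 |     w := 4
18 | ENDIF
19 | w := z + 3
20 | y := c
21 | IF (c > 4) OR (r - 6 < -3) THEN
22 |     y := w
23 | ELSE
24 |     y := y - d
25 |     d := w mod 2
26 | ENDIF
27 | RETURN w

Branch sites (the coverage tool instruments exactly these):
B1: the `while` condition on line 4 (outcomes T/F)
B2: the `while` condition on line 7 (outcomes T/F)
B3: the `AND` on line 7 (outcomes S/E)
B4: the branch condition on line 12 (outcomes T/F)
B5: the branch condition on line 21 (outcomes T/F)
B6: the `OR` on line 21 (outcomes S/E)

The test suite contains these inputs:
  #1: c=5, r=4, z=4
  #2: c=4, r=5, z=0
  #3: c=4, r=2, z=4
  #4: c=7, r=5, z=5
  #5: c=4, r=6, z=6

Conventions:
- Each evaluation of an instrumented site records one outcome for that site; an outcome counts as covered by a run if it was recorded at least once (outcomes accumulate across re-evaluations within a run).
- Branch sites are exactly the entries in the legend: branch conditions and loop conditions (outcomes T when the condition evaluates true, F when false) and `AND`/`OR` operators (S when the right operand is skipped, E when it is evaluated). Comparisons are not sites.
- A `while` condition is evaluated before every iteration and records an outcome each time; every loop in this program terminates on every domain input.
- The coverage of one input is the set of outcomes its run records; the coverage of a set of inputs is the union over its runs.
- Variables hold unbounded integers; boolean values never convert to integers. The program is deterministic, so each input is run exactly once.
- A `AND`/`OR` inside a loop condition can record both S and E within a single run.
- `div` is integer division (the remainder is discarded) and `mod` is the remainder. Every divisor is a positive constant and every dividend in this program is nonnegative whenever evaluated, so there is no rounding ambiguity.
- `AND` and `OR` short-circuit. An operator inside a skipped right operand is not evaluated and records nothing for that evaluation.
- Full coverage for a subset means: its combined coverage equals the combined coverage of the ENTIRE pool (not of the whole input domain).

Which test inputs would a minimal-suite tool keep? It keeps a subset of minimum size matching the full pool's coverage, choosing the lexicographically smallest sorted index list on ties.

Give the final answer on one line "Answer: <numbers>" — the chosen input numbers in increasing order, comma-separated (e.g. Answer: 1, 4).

input #1 (c=5, r=4, z=4): covers B1=T, B1=F, B2=F, B3=E, B4=T, B5=T, B6=S
input #2 (c=4, r=5, z=0): covers B1=T, B1=F, B2=F, B3=E, B4=F, B5=F, B6=E
input #3 (c=4, r=2, z=4): covers B1=T, B1=F, B2=F, B3=E, B4=F, B5=T, B6=E
input #4 (c=7, r=5, z=5): covers B1=T, B1=F, B2=F, B3=E, B4=F, B5=T, B6=S
input #5 (c=4, r=6, z=6): covers B1=T, B1=F, B2=F, B3=E, B4=F, B5=F, B6=E
together the pool reaches 10 outcomes: B1=T, B1=F, B2=F, B3=E, B4=T, B4=F, B5=T, B5=F, B6=S, B6=E
checked all size-1 subsets: none covers 10 outcomes (max 7/10)
the canonical winner is {1, 2}: size 2, full 10-outcome coverage, earliest index list among size-2 covers

Answer: 1, 2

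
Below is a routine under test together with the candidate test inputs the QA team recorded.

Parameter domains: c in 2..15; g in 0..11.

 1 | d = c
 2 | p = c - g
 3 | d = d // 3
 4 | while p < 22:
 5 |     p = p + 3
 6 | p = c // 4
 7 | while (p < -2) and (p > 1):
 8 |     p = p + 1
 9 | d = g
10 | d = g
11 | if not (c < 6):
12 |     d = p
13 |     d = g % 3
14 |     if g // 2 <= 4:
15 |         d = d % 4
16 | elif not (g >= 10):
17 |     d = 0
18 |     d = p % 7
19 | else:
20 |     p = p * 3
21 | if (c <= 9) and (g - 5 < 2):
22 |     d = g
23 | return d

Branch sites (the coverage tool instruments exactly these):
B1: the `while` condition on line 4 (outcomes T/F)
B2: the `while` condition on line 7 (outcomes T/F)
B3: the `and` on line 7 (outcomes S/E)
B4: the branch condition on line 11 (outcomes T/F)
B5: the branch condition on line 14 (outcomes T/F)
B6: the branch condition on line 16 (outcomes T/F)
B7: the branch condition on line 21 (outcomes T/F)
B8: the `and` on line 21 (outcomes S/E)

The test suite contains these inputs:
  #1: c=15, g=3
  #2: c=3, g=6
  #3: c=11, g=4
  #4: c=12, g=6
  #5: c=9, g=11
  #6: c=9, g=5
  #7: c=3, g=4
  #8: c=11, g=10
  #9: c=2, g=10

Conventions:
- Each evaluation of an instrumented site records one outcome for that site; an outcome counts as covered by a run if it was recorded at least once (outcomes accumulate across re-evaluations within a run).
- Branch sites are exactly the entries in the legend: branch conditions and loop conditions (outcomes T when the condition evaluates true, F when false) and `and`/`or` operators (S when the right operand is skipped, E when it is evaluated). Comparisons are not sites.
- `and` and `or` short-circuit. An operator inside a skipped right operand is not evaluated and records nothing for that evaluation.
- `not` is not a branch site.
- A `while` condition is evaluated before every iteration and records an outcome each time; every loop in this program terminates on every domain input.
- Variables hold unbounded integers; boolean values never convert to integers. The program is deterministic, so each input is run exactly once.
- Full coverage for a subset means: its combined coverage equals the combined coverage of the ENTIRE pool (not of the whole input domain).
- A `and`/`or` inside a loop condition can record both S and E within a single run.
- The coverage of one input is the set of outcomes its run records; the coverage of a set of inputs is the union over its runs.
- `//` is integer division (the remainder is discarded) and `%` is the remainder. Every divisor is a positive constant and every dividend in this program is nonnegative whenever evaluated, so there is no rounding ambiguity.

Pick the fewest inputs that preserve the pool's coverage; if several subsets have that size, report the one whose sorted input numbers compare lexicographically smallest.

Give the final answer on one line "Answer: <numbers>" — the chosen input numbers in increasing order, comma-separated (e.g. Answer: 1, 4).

run #1 (c=15, g=3) runs B1->T, B1->T, B1->T, B1->T, B1->F, B3->S, B2->F, B4->T, B5->T, B8->S, B7->F; records B1=T, B1=F, B2=F, B3=S, B4=T, B5=T, B7=F, B8=S
run #2 (c=3, g=6) runs B1->T, B1->T, B1->T, B1->T, B1->T, B1->T, B1->T, B1->T, B1->T, B1->F, B3->S, B2->F, B4->F, B6->T, ...; records B1=T, B1=F, B2=F, B3=S, B4=F, B6=T, B7=T, B8=E
run #3 (c=11, g=4) runs B1->T, B1->T, B1->T, B1->T, B1->T, B1->F, B3->S, B2->F, B4->T, B5->T, B8->S, B7->F; records B1=T, B1=F, B2=F, B3=S, B4=T, B5=T, B7=F, B8=S
run #4 (c=12, g=6) runs B1->T, B1->T, B1->T, B1->T, B1->T, B1->T, B1->F, B3->S, B2->F, B4->T, B5->T, B8->S, B7->F; records B1=T, B1=F, B2=F, B3=S, B4=T, B5=T, B7=F, B8=S
run #5 (c=9, g=11) runs B1->T, B1->T, B1->T, B1->T, B1->T, B1->T, B1->T, B1->T, B1->F, B3->S, B2->F, B4->T, B5->F, B8->E, ...; records B1=T, B1=F, B2=F, B3=S, B4=T, B5=F, B7=F, B8=E
run #6 (c=9, g=5) runs B1->T, B1->T, B1->T, B1->T, B1->T, B1->T, B1->F, B3->S, B2->F, B4->T, B5->T, B8->E, B7->T; records B1=T, B1=F, B2=F, B3=S, B4=T, B5=T, B7=T, B8=E
run #7 (c=3, g=4) runs B1->T, B1->T, B1->T, B1->T, B1->T, B1->T, B1->T, B1->T, B1->F, B3->S, B2->F, B4->F, B6->T, B8->E, ...; records B1=T, B1=F, B2=F, B3=S, B4=F, B6=T, B7=T, B8=E
run #8 (c=11, g=10) runs B1->T, B1->T, B1->T, B1->T, B1->T, B1->T, B1->T, B1->F, B3->S, B2->F, B4->T, B5->F, B8->S, B7->F; records B1=T, B1=F, B2=F, B3=S, B4=T, B5=F, B7=F, B8=S
run #9 (c=2, g=10) runs B1->T, B1->T, B1->T, B1->T, B1->T, B1->T, B1->T, B1->T, B1->T, B1->T, B1->F, B3->S, B2->F, B4->F, ...; records B1=T, B1=F, B2=F, B3=S, B4=F, B6=F, B7=F, B8=E
the full pool covers 14 outcomes: B1=T, B1=F, B2=F, B3=S, B4=T, B4=F, B5=T, B5=F, B6=T, B6=F, B7=T, B7=F, B8=S, B8=E
checked all size-1 subsets: none covers 14 outcomes (max 8/14)
checked all size-2 subsets: none covers 14 outcomes (max 12/14)
checked all size-3 subsets: none covers 14 outcomes (max 13/14)
the canonical winner is {1, 2, 5, 9}: size 4, full 14-outcome coverage, earliest index list among size-4 covers

Answer: 1, 2, 5, 9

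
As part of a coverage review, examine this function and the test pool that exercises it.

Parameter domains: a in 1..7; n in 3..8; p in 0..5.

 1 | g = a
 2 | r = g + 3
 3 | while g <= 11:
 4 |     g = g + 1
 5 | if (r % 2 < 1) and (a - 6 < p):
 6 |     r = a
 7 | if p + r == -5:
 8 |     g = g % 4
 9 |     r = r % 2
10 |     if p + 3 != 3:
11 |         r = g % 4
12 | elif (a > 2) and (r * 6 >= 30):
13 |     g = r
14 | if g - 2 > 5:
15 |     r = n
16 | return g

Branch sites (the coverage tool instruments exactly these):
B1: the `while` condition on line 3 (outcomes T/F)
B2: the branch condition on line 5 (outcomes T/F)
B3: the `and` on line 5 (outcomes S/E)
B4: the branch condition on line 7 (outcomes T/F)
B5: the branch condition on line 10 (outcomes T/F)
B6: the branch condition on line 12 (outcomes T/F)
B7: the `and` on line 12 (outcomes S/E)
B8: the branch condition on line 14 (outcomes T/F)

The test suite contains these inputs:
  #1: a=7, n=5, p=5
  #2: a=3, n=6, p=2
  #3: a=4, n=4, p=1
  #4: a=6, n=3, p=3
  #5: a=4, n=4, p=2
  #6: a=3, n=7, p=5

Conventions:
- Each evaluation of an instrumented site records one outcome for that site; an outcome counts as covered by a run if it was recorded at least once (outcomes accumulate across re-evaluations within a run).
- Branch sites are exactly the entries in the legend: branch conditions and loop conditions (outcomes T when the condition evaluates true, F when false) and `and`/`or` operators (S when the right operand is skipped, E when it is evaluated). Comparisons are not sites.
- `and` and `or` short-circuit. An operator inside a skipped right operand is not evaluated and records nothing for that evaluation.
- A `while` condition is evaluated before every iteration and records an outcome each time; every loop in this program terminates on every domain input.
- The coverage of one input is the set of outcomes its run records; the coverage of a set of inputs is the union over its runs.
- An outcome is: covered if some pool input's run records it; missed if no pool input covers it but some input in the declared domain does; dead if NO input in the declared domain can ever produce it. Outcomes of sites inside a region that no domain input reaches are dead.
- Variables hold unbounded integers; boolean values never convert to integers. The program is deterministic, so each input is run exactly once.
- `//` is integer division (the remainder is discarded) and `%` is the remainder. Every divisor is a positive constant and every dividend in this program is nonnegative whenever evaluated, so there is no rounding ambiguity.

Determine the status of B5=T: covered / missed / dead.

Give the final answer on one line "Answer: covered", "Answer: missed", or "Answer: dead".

no pool input records B5=T
checking all 252 inputs in the declared domain: B5=T is never recorded -> dead

Answer: dead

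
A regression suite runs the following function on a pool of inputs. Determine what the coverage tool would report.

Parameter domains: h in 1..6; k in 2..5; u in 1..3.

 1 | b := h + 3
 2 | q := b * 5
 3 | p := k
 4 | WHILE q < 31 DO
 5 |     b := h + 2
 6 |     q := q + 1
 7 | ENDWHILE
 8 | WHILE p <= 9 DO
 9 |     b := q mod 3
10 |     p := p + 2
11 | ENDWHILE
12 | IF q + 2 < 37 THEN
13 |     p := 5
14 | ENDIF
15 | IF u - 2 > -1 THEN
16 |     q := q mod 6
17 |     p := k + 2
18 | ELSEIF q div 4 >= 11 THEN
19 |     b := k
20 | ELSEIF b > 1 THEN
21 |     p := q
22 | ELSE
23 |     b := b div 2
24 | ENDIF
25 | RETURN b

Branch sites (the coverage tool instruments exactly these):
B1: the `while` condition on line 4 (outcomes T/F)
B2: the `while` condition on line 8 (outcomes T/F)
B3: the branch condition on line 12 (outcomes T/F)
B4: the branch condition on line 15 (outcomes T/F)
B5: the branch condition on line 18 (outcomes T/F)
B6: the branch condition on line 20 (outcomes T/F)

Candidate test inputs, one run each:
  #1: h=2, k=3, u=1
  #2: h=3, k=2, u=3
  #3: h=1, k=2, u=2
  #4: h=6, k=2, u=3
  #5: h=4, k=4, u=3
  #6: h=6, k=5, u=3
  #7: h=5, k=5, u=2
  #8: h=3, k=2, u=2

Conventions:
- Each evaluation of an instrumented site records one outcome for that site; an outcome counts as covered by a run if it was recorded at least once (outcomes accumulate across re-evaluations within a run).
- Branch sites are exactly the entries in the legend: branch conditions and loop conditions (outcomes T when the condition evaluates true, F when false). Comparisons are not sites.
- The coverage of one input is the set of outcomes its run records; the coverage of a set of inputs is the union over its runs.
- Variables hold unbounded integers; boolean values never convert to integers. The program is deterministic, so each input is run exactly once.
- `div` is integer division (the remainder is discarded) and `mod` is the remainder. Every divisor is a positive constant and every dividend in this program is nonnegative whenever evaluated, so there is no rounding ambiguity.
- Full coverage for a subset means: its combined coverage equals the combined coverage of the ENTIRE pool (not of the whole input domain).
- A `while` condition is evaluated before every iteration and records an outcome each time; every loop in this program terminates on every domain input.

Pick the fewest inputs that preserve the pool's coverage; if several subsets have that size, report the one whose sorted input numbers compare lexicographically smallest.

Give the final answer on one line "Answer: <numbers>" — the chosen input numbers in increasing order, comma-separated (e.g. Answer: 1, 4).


test 1 (h=2, k=3, u=1) fires B1->T, B1->T, B1->T, B1->T, B1->T, B1->T, B1->F, B2->T, B2->T, B2->T, B2->T, B2->F, B3->T, B4->F, ...; hits B1=T, B1=F, B2=T, B2=F, B3=T, B4=F, B5=F, B6=F
test 2 (h=3, k=2, u=3) fires B1->T, B1->F, B2->T, B2->T, B2->T, B2->T, B2->F, B3->T, B4->T; hits B1=T, B1=F, B2=T, B2=F, B3=T, B4=T
test 3 (h=1, k=2, u=2) fires B1->T, B1->T, B1->T, B1->T, B1->T, B1->T, B1->T, B1->T, B1->T, B1->T, B1->T, B1->F, B2->T, B2->T, ...; hits B1=T, B1=F, B2=T, B2=F, B3=T, B4=T
test 4 (h=6, k=2, u=3) fires B1->F, B2->T, B2->T, B2->T, B2->T, B2->F, B3->F, B4->T; hits B1=F, B2=T, B2=F, B3=F, B4=T
test 5 (h=4, k=4, u=3) fires B1->F, B2->T, B2->T, B2->T, B2->F, B3->F, B4->T; hits B1=F, B2=T, B2=F, B3=F, B4=T
test 6 (h=6, k=5, u=3) fires B1->F, B2->T, B2->T, B2->T, B2->F, B3->F, B4->T; hits B1=F, B2=T, B2=F, B3=F, B4=T
test 7 (h=5, k=5, u=2) fires B1->F, B2->T, B2->T, B2->T, B2->F, B3->F, B4->T; hits B1=F, B2=T, B2=F, B3=F, B4=T
test 8 (h=3, k=2, u=2) fires B1->T, B1->F, B2->T, B2->T, B2->T, B2->T, B2->F, B3->T, B4->T; hits B1=T, B1=F, B2=T, B2=F, B3=T, B4=T
union over all inputs: B1=T, B1=F, B2=T, B2=F, B3=T, B3=F, B4=T, B4=F, B5=F, B6=F (10 outcomes)
every size-1 subset falls short of the 10 outcomes (best: 8/10)
at size 2, {1, 4} reaches all 10 outcomes; every lexicographically earlier size-2 subset fails
Answer: 1, 4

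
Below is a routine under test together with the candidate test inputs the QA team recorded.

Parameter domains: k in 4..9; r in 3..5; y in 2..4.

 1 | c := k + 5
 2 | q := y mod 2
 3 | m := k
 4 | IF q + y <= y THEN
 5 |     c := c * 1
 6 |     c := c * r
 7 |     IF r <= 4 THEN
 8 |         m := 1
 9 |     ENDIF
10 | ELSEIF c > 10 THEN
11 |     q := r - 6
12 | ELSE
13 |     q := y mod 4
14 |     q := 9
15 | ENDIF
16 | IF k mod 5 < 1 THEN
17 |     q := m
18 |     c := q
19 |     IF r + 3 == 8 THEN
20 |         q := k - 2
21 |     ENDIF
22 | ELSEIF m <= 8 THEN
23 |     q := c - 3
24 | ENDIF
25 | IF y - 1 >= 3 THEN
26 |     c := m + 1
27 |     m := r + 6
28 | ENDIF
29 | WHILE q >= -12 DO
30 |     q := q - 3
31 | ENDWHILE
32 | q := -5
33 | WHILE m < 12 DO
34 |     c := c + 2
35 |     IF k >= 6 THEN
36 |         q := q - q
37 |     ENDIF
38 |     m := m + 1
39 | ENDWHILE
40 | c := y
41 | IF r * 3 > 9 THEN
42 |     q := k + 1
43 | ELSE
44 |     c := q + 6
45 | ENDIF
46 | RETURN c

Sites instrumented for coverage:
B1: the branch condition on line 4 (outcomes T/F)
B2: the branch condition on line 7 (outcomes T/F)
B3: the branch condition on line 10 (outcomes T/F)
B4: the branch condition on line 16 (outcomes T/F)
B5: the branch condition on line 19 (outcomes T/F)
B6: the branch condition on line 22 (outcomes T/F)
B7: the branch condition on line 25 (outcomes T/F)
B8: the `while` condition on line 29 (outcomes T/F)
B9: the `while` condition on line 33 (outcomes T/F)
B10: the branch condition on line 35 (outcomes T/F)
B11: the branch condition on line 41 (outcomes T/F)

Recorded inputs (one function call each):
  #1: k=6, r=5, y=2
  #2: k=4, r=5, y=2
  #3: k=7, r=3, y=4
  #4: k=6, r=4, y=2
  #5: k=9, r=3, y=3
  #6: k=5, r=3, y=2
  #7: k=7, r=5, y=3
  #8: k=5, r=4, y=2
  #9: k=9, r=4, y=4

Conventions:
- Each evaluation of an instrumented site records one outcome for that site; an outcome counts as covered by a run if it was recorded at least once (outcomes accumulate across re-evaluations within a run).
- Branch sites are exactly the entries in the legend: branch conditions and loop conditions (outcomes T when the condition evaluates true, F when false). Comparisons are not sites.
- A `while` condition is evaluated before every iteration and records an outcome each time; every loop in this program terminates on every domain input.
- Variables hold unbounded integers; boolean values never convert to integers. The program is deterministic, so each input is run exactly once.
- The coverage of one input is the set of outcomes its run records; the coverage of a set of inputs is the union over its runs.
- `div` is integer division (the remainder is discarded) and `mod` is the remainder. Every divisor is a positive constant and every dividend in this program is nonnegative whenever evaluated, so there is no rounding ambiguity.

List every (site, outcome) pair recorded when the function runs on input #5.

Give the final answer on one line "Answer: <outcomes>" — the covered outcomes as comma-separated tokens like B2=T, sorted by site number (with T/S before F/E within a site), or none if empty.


Simulating input #5 (k=9, r=3, y=3) step by step:
  B1->F, B3->T, B4->F, B6->F, B7->F, B8->T, B8->T, B8->T, B8->T, B8->F
  B9->T, B10->T, B9->T, B10->T, B9->T, B10->T, B9->F, B11->F
distinct outcomes covered: B1=F, B3=T, B4=F, B6=F, B7=F, B8=T, B8=F, B9=T, B9=F, B10=T, B11=F
Answer: B1=F, B3=T, B4=F, B6=F, B7=F, B8=T, B8=F, B9=T, B9=F, B10=T, B11=F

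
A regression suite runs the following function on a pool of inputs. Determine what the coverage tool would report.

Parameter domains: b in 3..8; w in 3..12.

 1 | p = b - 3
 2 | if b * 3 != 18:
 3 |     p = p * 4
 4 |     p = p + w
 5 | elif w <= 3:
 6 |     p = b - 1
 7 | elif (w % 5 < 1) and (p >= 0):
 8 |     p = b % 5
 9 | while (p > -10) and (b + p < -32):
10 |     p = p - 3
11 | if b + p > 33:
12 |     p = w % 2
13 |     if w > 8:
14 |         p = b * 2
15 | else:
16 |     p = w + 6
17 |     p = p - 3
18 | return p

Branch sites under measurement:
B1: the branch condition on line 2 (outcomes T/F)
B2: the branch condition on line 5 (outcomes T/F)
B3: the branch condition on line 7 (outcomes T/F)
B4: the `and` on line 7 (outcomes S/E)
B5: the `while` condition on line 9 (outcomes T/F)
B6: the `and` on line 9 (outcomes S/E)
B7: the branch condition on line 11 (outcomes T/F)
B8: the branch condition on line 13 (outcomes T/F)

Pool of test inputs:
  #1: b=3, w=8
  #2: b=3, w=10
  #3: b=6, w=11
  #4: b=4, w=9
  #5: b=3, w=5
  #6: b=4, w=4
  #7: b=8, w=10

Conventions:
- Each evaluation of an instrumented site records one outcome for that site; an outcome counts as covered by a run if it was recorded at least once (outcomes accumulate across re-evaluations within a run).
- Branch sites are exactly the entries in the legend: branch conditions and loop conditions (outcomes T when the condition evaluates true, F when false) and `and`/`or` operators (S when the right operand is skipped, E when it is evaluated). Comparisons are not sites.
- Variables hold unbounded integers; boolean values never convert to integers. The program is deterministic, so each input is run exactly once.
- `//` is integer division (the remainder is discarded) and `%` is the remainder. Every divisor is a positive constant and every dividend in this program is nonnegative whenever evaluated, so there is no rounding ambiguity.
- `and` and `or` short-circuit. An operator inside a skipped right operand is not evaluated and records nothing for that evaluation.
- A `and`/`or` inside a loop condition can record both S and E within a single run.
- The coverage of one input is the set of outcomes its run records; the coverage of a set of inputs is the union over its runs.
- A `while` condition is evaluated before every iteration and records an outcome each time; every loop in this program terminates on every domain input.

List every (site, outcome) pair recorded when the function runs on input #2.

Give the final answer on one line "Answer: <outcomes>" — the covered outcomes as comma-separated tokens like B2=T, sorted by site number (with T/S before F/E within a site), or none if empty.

Running input #2 (b=3, w=10), event by event:
  B1->T, B6->E, B5->F, B7->F
as a set, this run covers: B1=T, B5=F, B6=E, B7=F

Answer: B1=T, B5=F, B6=E, B7=F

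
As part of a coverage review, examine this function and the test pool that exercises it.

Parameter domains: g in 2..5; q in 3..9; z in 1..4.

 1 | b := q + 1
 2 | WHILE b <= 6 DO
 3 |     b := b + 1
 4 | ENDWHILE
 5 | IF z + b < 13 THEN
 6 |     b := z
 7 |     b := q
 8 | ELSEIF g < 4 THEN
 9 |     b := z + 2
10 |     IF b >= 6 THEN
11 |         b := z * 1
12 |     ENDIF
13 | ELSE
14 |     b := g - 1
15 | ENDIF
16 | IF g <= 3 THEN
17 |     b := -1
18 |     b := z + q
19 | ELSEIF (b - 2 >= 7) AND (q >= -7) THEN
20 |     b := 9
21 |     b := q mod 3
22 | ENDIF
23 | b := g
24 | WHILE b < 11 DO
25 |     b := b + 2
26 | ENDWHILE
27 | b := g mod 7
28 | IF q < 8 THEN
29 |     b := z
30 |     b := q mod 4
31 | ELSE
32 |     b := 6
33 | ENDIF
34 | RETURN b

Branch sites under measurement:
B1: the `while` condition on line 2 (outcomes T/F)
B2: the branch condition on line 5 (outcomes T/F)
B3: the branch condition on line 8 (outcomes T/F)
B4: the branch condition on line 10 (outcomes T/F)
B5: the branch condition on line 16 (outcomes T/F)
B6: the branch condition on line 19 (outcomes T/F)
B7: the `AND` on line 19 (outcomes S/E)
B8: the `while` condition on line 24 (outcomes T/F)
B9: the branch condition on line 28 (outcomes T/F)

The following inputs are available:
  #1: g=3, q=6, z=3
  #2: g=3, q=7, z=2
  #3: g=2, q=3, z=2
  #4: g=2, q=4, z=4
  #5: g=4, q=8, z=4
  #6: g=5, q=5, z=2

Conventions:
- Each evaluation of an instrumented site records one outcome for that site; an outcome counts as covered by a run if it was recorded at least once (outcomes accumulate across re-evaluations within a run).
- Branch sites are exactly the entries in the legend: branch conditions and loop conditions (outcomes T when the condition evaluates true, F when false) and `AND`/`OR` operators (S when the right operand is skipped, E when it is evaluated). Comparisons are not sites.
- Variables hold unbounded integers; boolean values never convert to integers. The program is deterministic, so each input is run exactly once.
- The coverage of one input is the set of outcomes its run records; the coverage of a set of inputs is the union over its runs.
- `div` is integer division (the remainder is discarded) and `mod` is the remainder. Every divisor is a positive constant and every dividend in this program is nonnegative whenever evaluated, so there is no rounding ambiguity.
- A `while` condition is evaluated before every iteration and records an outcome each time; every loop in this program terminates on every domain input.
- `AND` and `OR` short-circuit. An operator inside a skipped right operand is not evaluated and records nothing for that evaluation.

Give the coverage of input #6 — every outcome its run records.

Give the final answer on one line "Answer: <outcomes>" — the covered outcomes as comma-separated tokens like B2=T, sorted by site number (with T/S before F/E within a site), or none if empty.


Event log for input #6 (g=5, q=5, z=2):
  B1->T, B1->F, B2->T, B5->F, B7->S, B6->F, B8->T, B8->T, B8->T, B8->F
  B9->T
as a set, this run covers: B1=T, B1=F, B2=T, B5=F, B6=F, B7=S, B8=T, B8=F, B9=T
Answer: B1=T, B1=F, B2=T, B5=F, B6=F, B7=S, B8=T, B8=F, B9=T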